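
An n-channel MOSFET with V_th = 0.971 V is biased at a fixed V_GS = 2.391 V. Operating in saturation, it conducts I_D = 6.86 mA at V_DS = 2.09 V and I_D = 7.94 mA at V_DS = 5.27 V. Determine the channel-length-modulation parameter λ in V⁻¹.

With V_GS fixed, I_D ∝ (1 + λ V_DS) in saturation, so I_D2/I_D1 = (1 + λ V_DS2)/(1 + λ V_DS1).
7.94/6.86 = 1.157 = (1 + 5.27 λ)/(1 + 2.09 λ).
Solving: λ (I_D1 V_DS2 − I_D2 V_DS1) = I_D2 − I_D1, so λ = (7.94 − 6.86) / (6.86 × 5.27 − 7.94 × 2.09) = 1.08 / 19.6 = 0.0552 V⁻¹.

λ = 0.0552 V⁻¹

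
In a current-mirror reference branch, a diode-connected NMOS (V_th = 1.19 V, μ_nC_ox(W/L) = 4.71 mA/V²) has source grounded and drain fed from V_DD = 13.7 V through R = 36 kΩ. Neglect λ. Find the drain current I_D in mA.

With gate tied to drain, V_GS = V_DS ≥ V_GS − V_th, so the device is in saturation.
KCL at the drain: ½ k_n (V_GS − V_th)² = (V_DD − V_GS)/R.
Let x = V_GS − 1.19. Then 84.8 x² + x − 12.51 = 0, giving x = 0.378 V (positive root), so V_GS = 1.57 V.
I_D = (V_DD − V_GS)/R = (13.7 − 1.57) / 36 = 0.337 mA.

I_D = 0.337 mA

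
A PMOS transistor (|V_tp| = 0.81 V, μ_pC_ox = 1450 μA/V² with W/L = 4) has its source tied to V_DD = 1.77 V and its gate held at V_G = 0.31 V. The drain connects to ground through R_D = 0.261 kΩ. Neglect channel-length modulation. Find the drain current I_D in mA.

I_D = 1.23 mA

V_SG = V_DD − V_G = 1.77 − 0.31 = 1.46 V, so V_ov = 1.46 − 0.81 = 0.65 V.
k_p = μ_pC_ox · (W/L) = 5.8 mA/V².
Assume saturation: I_D = ½ k_p V_ov² = 0.5 × 5.8 × 0.65² = 1.23 mA, giving V_SD = V_DD − I_D R_D = 1.77 − 1.23 × 0.261 = 1.45 V.
V_SD = 1.45 V ≥ V_ov = 0.65 V, confirming saturation.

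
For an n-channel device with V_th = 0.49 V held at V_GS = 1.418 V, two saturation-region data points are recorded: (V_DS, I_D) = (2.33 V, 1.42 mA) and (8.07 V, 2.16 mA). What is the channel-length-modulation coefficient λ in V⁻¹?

With V_GS fixed, I_D ∝ (1 + λ V_DS) in saturation, so I_D2/I_D1 = (1 + λ V_DS2)/(1 + λ V_DS1).
2.16/1.42 = 1.521 = (1 + 8.07 λ)/(1 + 2.33 λ).
Solving: λ (I_D1 V_DS2 − I_D2 V_DS1) = I_D2 − I_D1, so λ = (2.16 − 1.42) / (1.42 × 8.07 − 2.16 × 2.33) = 0.74 / 6.43 = 0.115 V⁻¹.

λ = 0.115 V⁻¹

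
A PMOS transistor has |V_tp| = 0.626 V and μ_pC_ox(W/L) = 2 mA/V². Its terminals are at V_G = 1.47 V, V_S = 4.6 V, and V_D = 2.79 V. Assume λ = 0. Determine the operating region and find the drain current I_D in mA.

Triode; I_D = 5.79 mA

V_SG = V_S − V_G = 4.6 − 1.47 = 3.13 V; V_SD = V_S − V_D = 4.6 − 2.79 = 1.81 V.
V_ov = V_SG − |V_tp| = 3.13 − 0.626 = 2.5 V.
Since V_SD = 1.81 V < V_ov = 2.5 V, the device is in the triode region.
I_D = k_p [V_ov · V_SD − ½ V_SD²] = 2 × [2.5 × 1.81 − 0.5 × 1.81²] = 5.79 mA.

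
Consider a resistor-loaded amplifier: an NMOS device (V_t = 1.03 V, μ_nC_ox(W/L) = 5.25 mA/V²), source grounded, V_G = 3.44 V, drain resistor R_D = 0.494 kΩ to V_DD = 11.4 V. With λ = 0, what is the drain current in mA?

I_D = 15.2 mA

V_GS = V_G = 3.44 V, so V_ov = 3.44 − 1.03 = 2.41 V.
Assume saturation: I_D = ½ k_n V_ov² = 0.5 × 5.25 × 2.41² = 15.2 mA, giving V_DS = V_DD − I_D R_D = 11.4 − 15.2 × 0.494 = 3.87 V.
V_DS = 3.87 V ≥ V_ov = 2.41 V, confirming saturation.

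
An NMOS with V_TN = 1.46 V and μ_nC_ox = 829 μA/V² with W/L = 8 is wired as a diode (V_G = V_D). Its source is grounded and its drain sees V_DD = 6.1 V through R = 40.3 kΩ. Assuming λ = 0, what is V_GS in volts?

With gate tied to drain, V_GS = V_DS ≥ V_GS − V_TN, so the device is in saturation.
k_n = μ_nC_ox · (W/L) = 6.632 mA/V².
KCL at the drain: ½ k_n (V_GS − V_TN)² = (V_DD − V_GS)/R.
Let x = V_GS − 1.46. Then 134 x² + x − 4.64 = 0, giving x = 0.183 V (positive root), so V_GS = 1.64 V.
I_D = (V_DD − V_GS)/R = (6.1 − 1.64) / 40.3 = 0.111 mA.

V_GS = 1.64 V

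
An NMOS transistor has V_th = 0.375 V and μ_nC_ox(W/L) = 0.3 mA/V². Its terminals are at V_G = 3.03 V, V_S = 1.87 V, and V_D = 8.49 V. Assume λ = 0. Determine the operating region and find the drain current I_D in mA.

Saturation; I_D = 0.0924 mA

V_GS = V_G − V_S = 3.03 − 1.87 = 1.16 V; V_DS = V_D − V_S = 8.49 − 1.87 = 6.62 V.
V_ov = V_GS − V_th = 1.16 − 0.375 = 0.785 V.
Since V_DS = 6.62 V ≥ V_ov = 0.785 V, the device is in saturation.
I_D = ½ k_n V_ov² = 0.5 × 0.3 × 0.785² = 0.0924 mA.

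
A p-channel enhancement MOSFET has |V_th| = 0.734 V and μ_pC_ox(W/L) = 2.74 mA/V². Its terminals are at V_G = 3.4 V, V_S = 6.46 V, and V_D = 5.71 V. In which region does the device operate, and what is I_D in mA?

Triode; I_D = 4.01 mA

V_SG = V_S − V_G = 6.46 − 3.4 = 3.06 V; V_SD = V_S − V_D = 6.46 − 5.71 = 0.75 V.
V_ov = V_SG − |V_th| = 3.06 − 0.734 = 2.33 V.
Since V_SD = 0.75 V < V_ov = 2.33 V, the device is in the triode region.
I_D = k_p [V_ov · V_SD − ½ V_SD²] = 2.74 × [2.33 × 0.75 − 0.5 × 0.75²] = 4.01 mA.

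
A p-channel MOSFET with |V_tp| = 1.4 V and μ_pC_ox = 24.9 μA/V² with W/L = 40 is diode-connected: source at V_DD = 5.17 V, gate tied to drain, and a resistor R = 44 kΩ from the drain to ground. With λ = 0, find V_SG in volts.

V_SG = 1.79 V

With gate tied to drain, V_SG = V_SD ≥ V_SG − |V_tp|, so the device is in saturation.
k_p = μ_pC_ox · (W/L) = 0.996 mA/V².
KCL at the drain: ½ k_p (V_SG − |V_tp|)² = (V_DD − V_SG)/R.
Let x = V_SG − 1.4. Then 21.9 x² + x − 3.77 = 0, giving x = 0.393 V (positive root), so V_SG = 1.79 V.
I_D = (V_DD − V_SG)/R = (5.17 − 1.79) / 44 = 0.0768 mA.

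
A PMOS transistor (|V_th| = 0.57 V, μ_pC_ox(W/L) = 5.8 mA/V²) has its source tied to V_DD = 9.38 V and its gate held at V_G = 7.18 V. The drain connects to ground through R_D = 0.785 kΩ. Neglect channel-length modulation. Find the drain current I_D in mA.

I_D = 7.71 mA

V_SG = V_DD − V_G = 9.38 − 7.18 = 2.2 V, so V_ov = 2.2 − 0.57 = 1.63 V.
Assume saturation: I_D = ½ k_p V_ov² = 0.5 × 5.8 × 1.63² = 7.71 mA, giving V_SD = V_DD − I_D R_D = 9.38 − 7.71 × 0.785 = 3.33 V.
V_SD = 3.33 V ≥ V_ov = 1.63 V, confirming saturation.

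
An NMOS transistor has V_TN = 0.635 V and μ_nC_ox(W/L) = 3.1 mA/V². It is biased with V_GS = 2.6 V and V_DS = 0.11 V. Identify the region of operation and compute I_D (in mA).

Triode; I_D = 0.651 mA

V_ov = V_GS − V_TN = 2.6 − 0.635 = 1.97 V.
Since V_DS = 0.11 V < V_ov = 1.97 V, the device is in the triode region.
I_D = k_n [V_ov · V_DS − ½ V_DS²] = 3.1 × [1.97 × 0.11 − 0.5 × 0.11²] = 0.651 mA.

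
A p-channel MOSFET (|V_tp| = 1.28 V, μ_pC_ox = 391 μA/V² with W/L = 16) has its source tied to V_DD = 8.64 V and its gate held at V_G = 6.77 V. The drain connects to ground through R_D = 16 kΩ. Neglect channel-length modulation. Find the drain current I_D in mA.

I_D = 0.530 mA

V_SG = V_DD − V_G = 8.64 − 6.77 = 1.87 V, so V_ov = 1.87 − 1.28 = 0.59 V.
k_p = μ_pC_ox · (W/L) = 6.256 mA/V².
Assume saturation: I_D = ½ k_p V_ov² = 0.5 × 6.256 × 0.59² = 1.09 mA, giving V_SD = V_DD − I_D R_D = 8.64 − 1.09 × 16 = -8.78 V.
But -8.78 V < V_ov = 0.59 V, so the device is actually in triode.
In triode I_D = k_p[V_ov V_SD − ½ V_SD²] and I_D = (V_DD − V_SD)/R_D. Equating: 50 V_SD² − 60.06 V_SD + 8.64 = 0, giving V_SD = 0.167 V (the root below V_ov).
I_D = (8.64 − 0.167) / 16 = 0.53 mA.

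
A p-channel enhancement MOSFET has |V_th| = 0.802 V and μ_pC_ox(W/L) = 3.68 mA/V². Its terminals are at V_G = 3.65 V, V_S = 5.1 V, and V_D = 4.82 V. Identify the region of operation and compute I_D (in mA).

V_SG = V_S − V_G = 5.1 − 3.65 = 1.45 V; V_SD = V_S − V_D = 5.1 − 4.82 = 0.28 V.
V_ov = V_SG − |V_th| = 1.45 − 0.802 = 0.648 V.
Since V_SD = 0.28 V < V_ov = 0.648 V, the device is in the triode region.
I_D = k_p [V_ov · V_SD − ½ V_SD²] = 3.68 × [0.648 × 0.28 − 0.5 × 0.28²] = 0.523 mA.

Triode; I_D = 0.523 mA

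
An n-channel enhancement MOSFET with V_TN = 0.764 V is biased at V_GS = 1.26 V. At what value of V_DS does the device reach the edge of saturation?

The boundary between triode and saturation is V_DS = V_GS − V_TN = V_ov.
V_ov = 1.26 − 0.764 = 0.496 V.

V_DS,sat = 0.496 V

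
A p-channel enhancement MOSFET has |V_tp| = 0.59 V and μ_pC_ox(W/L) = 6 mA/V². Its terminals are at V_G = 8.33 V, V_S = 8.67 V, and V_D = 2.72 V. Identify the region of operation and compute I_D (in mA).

Cutoff; I_D = 0 mA

V_SG = V_S − V_G = 8.67 − 8.33 = 0.34 V; V_SD = V_S − V_D = 8.67 − 2.72 = 5.95 V.
V_SG = 0.34 V < |V_tp| = 0.59 V, so the transistor is in cutoff.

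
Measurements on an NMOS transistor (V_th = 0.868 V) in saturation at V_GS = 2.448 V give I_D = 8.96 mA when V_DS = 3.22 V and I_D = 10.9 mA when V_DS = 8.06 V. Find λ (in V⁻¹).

λ = 0.0523 V⁻¹

With V_GS fixed, I_D ∝ (1 + λ V_DS) in saturation, so I_D2/I_D1 = (1 + λ V_DS2)/(1 + λ V_DS1).
10.9/8.96 = 1.217 = (1 + 8.06 λ)/(1 + 3.22 λ).
Solving: λ (I_D1 V_DS2 − I_D2 V_DS1) = I_D2 − I_D1, so λ = (10.9 − 8.96) / (8.96 × 8.06 − 10.9 × 3.22) = 1.94 / 37.1 = 0.0523 V⁻¹.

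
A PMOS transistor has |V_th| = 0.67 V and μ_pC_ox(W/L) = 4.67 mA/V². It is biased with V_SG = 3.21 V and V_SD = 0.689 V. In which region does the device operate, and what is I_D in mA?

Triode; I_D = 7.06 mA

V_ov = V_SG − |V_th| = 3.21 − 0.67 = 2.54 V.
Since V_SD = 0.689 V < V_ov = 2.54 V, the device is in the triode region.
I_D = k_p [V_ov · V_SD − ½ V_SD²] = 4.67 × [2.54 × 0.689 − 0.5 × 0.689²] = 7.06 mA.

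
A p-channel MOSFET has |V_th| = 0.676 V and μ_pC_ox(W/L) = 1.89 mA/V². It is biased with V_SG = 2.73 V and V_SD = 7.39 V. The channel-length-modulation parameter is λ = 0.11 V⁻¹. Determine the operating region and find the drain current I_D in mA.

Saturation; I_D = 7.23 mA

V_ov = V_SG − |V_th| = 2.73 − 0.676 = 2.05 V.
Since V_SD = 7.39 V ≥ V_ov = 2.05 V, the device is in saturation.
I_D = ½ k_p V_ov² (1 + λ V_SD) = 0.5 × 1.89 × 2.05² × (1 + 0.11 × 7.39) = 7.23 mA.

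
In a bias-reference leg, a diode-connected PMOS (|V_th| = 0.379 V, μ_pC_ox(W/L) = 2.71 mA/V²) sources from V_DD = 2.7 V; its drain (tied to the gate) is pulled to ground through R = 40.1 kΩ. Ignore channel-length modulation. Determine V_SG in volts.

With gate tied to drain, V_SG = V_SD ≥ V_SG − |V_th|, so the device is in saturation.
KCL at the drain: ½ k_p (V_SG − |V_th|)² = (V_DD − V_SG)/R.
Let x = V_SG − 0.379. Then 54.3 x² + x − 2.321 = 0, giving x = 0.198 V (positive root), so V_SG = 0.577 V.
I_D = (V_DD − V_SG)/R = (2.7 − 0.577) / 40.1 = 0.053 mA.

V_SG = 0.577 V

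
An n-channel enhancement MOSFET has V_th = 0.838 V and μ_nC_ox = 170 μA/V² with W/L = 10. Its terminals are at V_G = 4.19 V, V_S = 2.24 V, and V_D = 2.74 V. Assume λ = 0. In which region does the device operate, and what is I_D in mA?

Triode; I_D = 0.733 mA

V_GS = V_G − V_S = 4.19 − 2.24 = 1.95 V; V_DS = V_D − V_S = 2.74 − 2.24 = 0.5 V.
k_n = μ_nC_ox · (W/L) = 1.7 mA/V².
V_ov = V_GS − V_th = 1.95 − 0.838 = 1.11 V.
Since V_DS = 0.5 V < V_ov = 1.11 V, the device is in the triode region.
I_D = k_n [V_ov · V_DS − ½ V_DS²] = 1.7 × [1.11 × 0.5 − 0.5 × 0.5²] = 0.733 mA.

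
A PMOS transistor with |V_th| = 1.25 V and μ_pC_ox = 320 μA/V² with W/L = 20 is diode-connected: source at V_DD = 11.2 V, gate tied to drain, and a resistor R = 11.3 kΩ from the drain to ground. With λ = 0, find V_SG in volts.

V_SG = 1.76 V

With gate tied to drain, V_SG = V_SD ≥ V_SG − |V_th|, so the device is in saturation.
k_p = μ_pC_ox · (W/L) = 6.4 mA/V².
KCL at the drain: ½ k_p (V_SG − |V_th|)² = (V_DD − V_SG)/R.
Let x = V_SG − 1.25. Then 36.2 x² + x − 9.95 = 0, giving x = 0.511 V (positive root), so V_SG = 1.76 V.
I_D = (V_DD − V_SG)/R = (11.2 − 1.76) / 11.3 = 0.835 mA.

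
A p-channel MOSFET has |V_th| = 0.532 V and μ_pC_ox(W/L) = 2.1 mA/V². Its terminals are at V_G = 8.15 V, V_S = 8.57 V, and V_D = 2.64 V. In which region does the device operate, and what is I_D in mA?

Cutoff; I_D = 0 mA

V_SG = V_S − V_G = 8.57 − 8.15 = 0.42 V; V_SD = V_S − V_D = 8.57 − 2.64 = 5.93 V.
V_SG = 0.42 V < |V_th| = 0.532 V, so the transistor is in cutoff.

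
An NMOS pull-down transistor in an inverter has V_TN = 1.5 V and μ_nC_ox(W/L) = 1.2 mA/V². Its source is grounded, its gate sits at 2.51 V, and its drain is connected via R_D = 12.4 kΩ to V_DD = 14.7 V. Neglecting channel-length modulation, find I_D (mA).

I_D = 0.612 mA

V_GS = V_G = 2.51 V, so V_ov = 2.51 − 1.5 = 1.01 V.
Assume saturation: I_D = ½ k_n V_ov² = 0.5 × 1.2 × 1.01² = 0.612 mA, giving V_DS = V_DD − I_D R_D = 14.7 − 0.612 × 12.4 = 7.11 V.
V_DS = 7.11 V ≥ V_ov = 1.01 V, confirming saturation.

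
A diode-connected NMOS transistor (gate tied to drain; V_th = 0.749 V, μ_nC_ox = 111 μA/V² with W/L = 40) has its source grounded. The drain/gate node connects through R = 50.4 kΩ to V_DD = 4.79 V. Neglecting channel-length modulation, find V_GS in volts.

With gate tied to drain, V_GS = V_DS ≥ V_GS − V_th, so the device is in saturation.
k_n = μ_nC_ox · (W/L) = 4.44 mA/V².
KCL at the drain: ½ k_n (V_GS − V_th)² = (V_DD − V_GS)/R.
Let x = V_GS − 0.749. Then 112 x² + x − 4.041 = 0, giving x = 0.186 V (positive root), so V_GS = 0.935 V.
I_D = (V_DD − V_GS)/R = (4.79 − 0.935) / 50.4 = 0.0765 mA.

V_GS = 0.935 V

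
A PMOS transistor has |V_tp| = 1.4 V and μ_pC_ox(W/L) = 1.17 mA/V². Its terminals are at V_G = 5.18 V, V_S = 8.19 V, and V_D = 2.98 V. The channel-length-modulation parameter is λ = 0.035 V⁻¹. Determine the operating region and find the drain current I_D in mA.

V_SG = V_S − V_G = 8.19 − 5.18 = 3.01 V; V_SD = V_S − V_D = 8.19 − 2.98 = 5.21 V.
V_ov = V_SG − |V_tp| = 3.01 − 1.4 = 1.61 V.
Since V_SD = 5.21 V ≥ V_ov = 1.61 V, the device is in saturation.
I_D = ½ k_p V_ov² (1 + λ V_SD) = 0.5 × 1.17 × 1.61² × (1 + 0.035 × 5.21) = 1.79 mA.

Saturation; I_D = 1.79 mA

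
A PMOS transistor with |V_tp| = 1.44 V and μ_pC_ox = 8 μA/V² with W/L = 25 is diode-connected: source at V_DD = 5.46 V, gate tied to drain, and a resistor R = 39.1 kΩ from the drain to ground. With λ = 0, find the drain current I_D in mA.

I_D = 0.0799 mA

With gate tied to drain, V_SG = V_SD ≥ V_SG − |V_tp|, so the device is in saturation.
k_p = μ_pC_ox · (W/L) = 0.2 mA/V².
KCL at the drain: ½ k_p (V_SG − |V_tp|)² = (V_DD − V_SG)/R.
Let x = V_SG − 1.44. Then 3.91 x² + x − 4.02 = 0, giving x = 0.894 V (positive root), so V_SG = 2.33 V.
I_D = (V_DD − V_SG)/R = (5.46 − 2.33) / 39.1 = 0.0799 mA.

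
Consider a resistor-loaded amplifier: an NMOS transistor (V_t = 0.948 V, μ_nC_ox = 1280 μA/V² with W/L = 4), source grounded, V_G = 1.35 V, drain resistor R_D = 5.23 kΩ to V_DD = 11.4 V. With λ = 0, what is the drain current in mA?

V_GS = V_G = 1.35 V, so V_ov = 1.35 − 0.948 = 0.402 V.
k_n = μ_nC_ox · (W/L) = 5.12 mA/V².
Assume saturation: I_D = ½ k_n V_ov² = 0.5 × 5.12 × 0.402² = 0.414 mA, giving V_DS = V_DD − I_D R_D = 11.4 − 0.414 × 5.23 = 9.24 V.
V_DS = 9.24 V ≥ V_ov = 0.402 V, confirming saturation.

I_D = 0.414 mA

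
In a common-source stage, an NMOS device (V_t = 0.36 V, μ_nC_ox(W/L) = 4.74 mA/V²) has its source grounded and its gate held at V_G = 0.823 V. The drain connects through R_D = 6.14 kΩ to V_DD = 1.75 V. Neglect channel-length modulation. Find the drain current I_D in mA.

V_GS = V_G = 0.823 V, so V_ov = 0.823 − 0.36 = 0.463 V.
Assume saturation: I_D = ½ k_n V_ov² = 0.5 × 4.74 × 0.463² = 0.508 mA, giving V_DS = V_DD − I_D R_D = 1.75 − 0.508 × 6.14 = -1.37 V.
But -1.37 V < V_ov = 0.463 V, so the device is actually in triode.
In triode I_D = k_n[V_ov V_DS − ½ V_DS²] and I_D = (V_DD − V_DS)/R_D. Equating: 14.6 V_DS² − 14.47 V_DS + 1.75 = 0, giving V_DS = 0.141 V (the root below V_ov).
I_D = (1.75 − 0.141) / 6.14 = 0.262 mA.

I_D = 0.262 mA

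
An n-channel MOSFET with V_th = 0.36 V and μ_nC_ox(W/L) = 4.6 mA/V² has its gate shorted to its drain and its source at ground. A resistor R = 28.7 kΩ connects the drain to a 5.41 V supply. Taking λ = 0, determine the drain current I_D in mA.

I_D = 0.167 mA

With gate tied to drain, V_GS = V_DS ≥ V_GS − V_th, so the device is in saturation.
KCL at the drain: ½ k_n (V_GS − V_th)² = (V_DD − V_GS)/R.
Let x = V_GS − 0.36. Then 66 x² + x − 5.05 = 0, giving x = 0.269 V (positive root), so V_GS = 0.629 V.
I_D = (V_DD − V_GS)/R = (5.41 − 0.629) / 28.7 = 0.167 mA.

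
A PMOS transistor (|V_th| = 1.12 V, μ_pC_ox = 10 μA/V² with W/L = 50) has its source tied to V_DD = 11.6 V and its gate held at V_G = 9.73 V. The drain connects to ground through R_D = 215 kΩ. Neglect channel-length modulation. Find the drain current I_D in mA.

V_SG = V_DD − V_G = 11.6 − 9.73 = 1.87 V, so V_ov = 1.87 − 1.12 = 0.75 V.
k_p = μ_pC_ox · (W/L) = 0.5 mA/V².
Assume saturation: I_D = ½ k_p V_ov² = 0.5 × 0.5 × 0.75² = 0.141 mA, giving V_SD = V_DD − I_D R_D = 11.6 − 0.141 × 215 = -18.6 V.
But -18.6 V < V_ov = 0.75 V, so the device is actually in triode.
In triode I_D = k_p[V_ov V_SD − ½ V_SD²] and I_D = (V_DD − V_SD)/R_D. Equating: 53.8 V_SD² − 81.62 V_SD + 11.6 = 0, giving V_SD = 0.159 V (the root below V_ov).
I_D = (11.6 − 0.159) / 215 = 0.0532 mA.

I_D = 0.0532 mA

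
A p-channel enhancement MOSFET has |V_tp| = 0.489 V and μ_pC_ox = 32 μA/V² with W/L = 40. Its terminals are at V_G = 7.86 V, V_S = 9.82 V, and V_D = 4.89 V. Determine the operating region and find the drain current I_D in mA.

V_SG = V_S − V_G = 9.82 − 7.86 = 1.96 V; V_SD = V_S − V_D = 9.82 − 4.89 = 4.93 V.
k_p = μ_pC_ox · (W/L) = 1.28 mA/V².
V_ov = V_SG − |V_tp| = 1.96 − 0.489 = 1.47 V.
Since V_SD = 4.93 V ≥ V_ov = 1.47 V, the device is in saturation.
I_D = ½ k_p V_ov² = 0.5 × 1.28 × 1.47² = 1.38 mA.

Saturation; I_D = 1.38 mA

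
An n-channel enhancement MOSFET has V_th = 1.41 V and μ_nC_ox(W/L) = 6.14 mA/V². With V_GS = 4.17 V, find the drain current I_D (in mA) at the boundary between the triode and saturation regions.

At the boundary V_DS = V_ov = V_GS − V_th = 4.17 − 1.41 = 2.76 V.
I_D = ½ k_n V_ov² = 0.5 × 6.14 × 2.76² = 23.4 mA.

I_D = 23.4 mA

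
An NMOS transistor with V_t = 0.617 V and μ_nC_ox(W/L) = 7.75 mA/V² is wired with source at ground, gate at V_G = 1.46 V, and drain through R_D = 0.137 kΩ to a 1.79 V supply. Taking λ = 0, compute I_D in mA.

I_D = 2.75 mA

V_GS = V_G = 1.46 V, so V_ov = 1.46 − 0.617 = 0.843 V.
Assume saturation: I_D = ½ k_n V_ov² = 0.5 × 7.75 × 0.843² = 2.75 mA, giving V_DS = V_DD − I_D R_D = 1.79 − 2.75 × 0.137 = 1.41 V.
V_DS = 1.41 V ≥ V_ov = 0.843 V, confirming saturation.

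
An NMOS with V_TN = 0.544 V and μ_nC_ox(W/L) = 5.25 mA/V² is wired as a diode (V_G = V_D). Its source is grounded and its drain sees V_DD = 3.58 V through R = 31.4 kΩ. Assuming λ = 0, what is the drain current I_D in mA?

With gate tied to drain, V_GS = V_DS ≥ V_GS − V_TN, so the device is in saturation.
KCL at the drain: ½ k_n (V_GS − V_TN)² = (V_DD − V_GS)/R.
Let x = V_GS − 0.544. Then 82.4 x² + x − 3.036 = 0, giving x = 0.186 V (positive root), so V_GS = 0.73 V.
I_D = (V_DD − V_GS)/R = (3.58 − 0.73) / 31.4 = 0.0908 mA.

I_D = 0.0908 mA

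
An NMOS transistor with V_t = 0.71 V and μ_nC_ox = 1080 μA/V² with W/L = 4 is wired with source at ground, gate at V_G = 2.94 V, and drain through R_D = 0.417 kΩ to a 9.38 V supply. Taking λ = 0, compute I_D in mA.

I_D = 10.7 mA

V_GS = V_G = 2.94 V, so V_ov = 2.94 − 0.71 = 2.23 V.
k_n = μ_nC_ox · (W/L) = 4.32 mA/V².
Assume saturation: I_D = ½ k_n V_ov² = 0.5 × 4.32 × 2.23² = 10.7 mA, giving V_DS = V_DD − I_D R_D = 9.38 − 10.7 × 0.417 = 4.9 V.
V_DS = 4.9 V ≥ V_ov = 2.23 V, confirming saturation.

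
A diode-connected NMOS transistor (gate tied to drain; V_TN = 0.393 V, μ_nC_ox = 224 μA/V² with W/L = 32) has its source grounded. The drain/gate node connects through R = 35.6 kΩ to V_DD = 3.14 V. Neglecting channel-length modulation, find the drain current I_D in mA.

I_D = 0.0731 mA

With gate tied to drain, V_GS = V_DS ≥ V_GS − V_TN, so the device is in saturation.
k_n = μ_nC_ox · (W/L) = 7.168 mA/V².
KCL at the drain: ½ k_n (V_GS − V_TN)² = (V_DD − V_GS)/R.
Let x = V_GS − 0.393. Then 128 x² + x − 2.747 = 0, giving x = 0.143 V (positive root), so V_GS = 0.536 V.
I_D = (V_DD − V_GS)/R = (3.14 − 0.536) / 35.6 = 0.0731 mA.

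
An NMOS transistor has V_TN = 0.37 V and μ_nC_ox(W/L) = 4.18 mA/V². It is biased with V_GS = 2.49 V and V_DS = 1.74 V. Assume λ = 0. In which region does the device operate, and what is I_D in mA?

V_ov = V_GS − V_TN = 2.49 − 0.37 = 2.12 V.
Since V_DS = 1.74 V < V_ov = 2.12 V, the device is in the triode region.
I_D = k_n [V_ov · V_DS − ½ V_DS²] = 4.18 × [2.12 × 1.74 − 0.5 × 1.74²] = 9.09 mA.

Triode; I_D = 9.09 mA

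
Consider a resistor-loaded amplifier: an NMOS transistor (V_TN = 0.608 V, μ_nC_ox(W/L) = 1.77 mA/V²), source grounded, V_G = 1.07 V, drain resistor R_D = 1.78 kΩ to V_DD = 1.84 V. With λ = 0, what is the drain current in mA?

V_GS = V_G = 1.07 V, so V_ov = 1.07 − 0.608 = 0.462 V.
Assume saturation: I_D = ½ k_n V_ov² = 0.5 × 1.77 × 0.462² = 0.189 mA, giving V_DS = V_DD − I_D R_D = 1.84 − 0.189 × 1.78 = 1.5 V.
V_DS = 1.5 V ≥ V_ov = 0.462 V, confirming saturation.

I_D = 0.189 mA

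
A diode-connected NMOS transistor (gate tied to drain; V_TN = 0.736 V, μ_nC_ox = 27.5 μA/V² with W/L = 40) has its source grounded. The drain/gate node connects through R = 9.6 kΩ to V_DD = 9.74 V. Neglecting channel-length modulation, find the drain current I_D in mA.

With gate tied to drain, V_GS = V_DS ≥ V_GS − V_TN, so the device is in saturation.
k_n = μ_nC_ox · (W/L) = 1.1 mA/V².
KCL at the drain: ½ k_n (V_GS − V_TN)² = (V_DD − V_GS)/R.
Let x = V_GS − 0.736. Then 5.28 x² + x − 9.004 = 0, giving x = 1.21 V (positive root), so V_GS = 1.95 V.
I_D = (V_DD − V_GS)/R = (9.74 − 1.95) / 9.6 = 0.811 mA.

I_D = 0.811 mA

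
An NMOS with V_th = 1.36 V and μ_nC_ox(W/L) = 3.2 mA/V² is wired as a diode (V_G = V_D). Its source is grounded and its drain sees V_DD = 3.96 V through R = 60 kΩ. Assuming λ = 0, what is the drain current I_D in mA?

I_D = 0.0407 mA

With gate tied to drain, V_GS = V_DS ≥ V_GS − V_th, so the device is in saturation.
KCL at the drain: ½ k_n (V_GS − V_th)² = (V_DD − V_GS)/R.
Let x = V_GS − 1.36. Then 96 x² + x − 2.6 = 0, giving x = 0.159 V (positive root), so V_GS = 1.52 V.
I_D = (V_DD − V_GS)/R = (3.96 − 1.52) / 60 = 0.0407 mA.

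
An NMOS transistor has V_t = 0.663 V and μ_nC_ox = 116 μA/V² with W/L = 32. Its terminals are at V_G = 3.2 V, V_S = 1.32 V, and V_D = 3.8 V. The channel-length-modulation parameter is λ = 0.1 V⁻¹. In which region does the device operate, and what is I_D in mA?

V_GS = V_G − V_S = 3.2 − 1.32 = 1.88 V; V_DS = V_D − V_S = 3.8 − 1.32 = 2.48 V.
k_n = μ_nC_ox · (W/L) = 3.712 mA/V².
V_ov = V_GS − V_t = 1.88 − 0.663 = 1.22 V.
Since V_DS = 2.48 V ≥ V_ov = 1.22 V, the device is in saturation.
I_D = ½ k_n V_ov² (1 + λ V_DS) = 0.5 × 3.712 × 1.22² × (1 + 0.1 × 2.48) = 3.43 mA.

Saturation; I_D = 3.43 mA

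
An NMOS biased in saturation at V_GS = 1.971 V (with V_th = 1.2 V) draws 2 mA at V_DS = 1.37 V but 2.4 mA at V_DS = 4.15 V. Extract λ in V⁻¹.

With V_GS fixed, I_D ∝ (1 + λ V_DS) in saturation, so I_D2/I_D1 = (1 + λ V_DS2)/(1 + λ V_DS1).
2.4/2 = 1.2 = (1 + 4.15 λ)/(1 + 1.37 λ).
Solving: λ (I_D1 V_DS2 − I_D2 V_DS1) = I_D2 − I_D1, so λ = (2.4 − 2) / (2 × 4.15 − 2.4 × 1.37) = 0.4 / 5.01 = 0.0798 V⁻¹.

λ = 0.0798 V⁻¹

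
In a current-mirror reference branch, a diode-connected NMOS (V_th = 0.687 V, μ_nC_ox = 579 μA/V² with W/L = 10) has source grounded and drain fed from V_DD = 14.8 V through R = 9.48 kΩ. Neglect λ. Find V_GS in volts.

With gate tied to drain, V_GS = V_DS ≥ V_GS − V_th, so the device is in saturation.
k_n = μ_nC_ox · (W/L) = 5.79 mA/V².
KCL at the drain: ½ k_n (V_GS − V_th)² = (V_DD − V_GS)/R.
Let x = V_GS − 0.687. Then 27.4 x² + x − 14.11 = 0, giving x = 0.699 V (positive root), so V_GS = 1.39 V.
I_D = (V_DD − V_GS)/R = (14.8 − 1.39) / 9.48 = 1.41 mA.

V_GS = 1.39 V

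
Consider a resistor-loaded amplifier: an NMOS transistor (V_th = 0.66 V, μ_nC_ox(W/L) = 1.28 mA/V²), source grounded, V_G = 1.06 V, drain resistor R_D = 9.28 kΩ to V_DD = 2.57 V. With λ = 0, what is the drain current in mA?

V_GS = V_G = 1.06 V, so V_ov = 1.06 − 0.66 = 0.4 V.
Assume saturation: I_D = ½ k_n V_ov² = 0.5 × 1.28 × 0.4² = 0.102 mA, giving V_DS = V_DD − I_D R_D = 2.57 − 0.102 × 9.28 = 1.62 V.
V_DS = 1.62 V ≥ V_ov = 0.4 V, confirming saturation.

I_D = 0.102 mA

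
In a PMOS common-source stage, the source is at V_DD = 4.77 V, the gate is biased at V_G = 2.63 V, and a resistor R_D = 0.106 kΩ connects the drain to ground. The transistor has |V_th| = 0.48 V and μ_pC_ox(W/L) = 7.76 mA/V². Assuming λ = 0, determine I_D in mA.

I_D = 10.7 mA

V_SG = V_DD − V_G = 4.77 − 2.63 = 2.14 V, so V_ov = 2.14 − 0.48 = 1.66 V.
Assume saturation: I_D = ½ k_p V_ov² = 0.5 × 7.76 × 1.66² = 10.7 mA, giving V_SD = V_DD − I_D R_D = 4.77 − 10.7 × 0.106 = 3.64 V.
V_SD = 3.64 V ≥ V_ov = 1.66 V, confirming saturation.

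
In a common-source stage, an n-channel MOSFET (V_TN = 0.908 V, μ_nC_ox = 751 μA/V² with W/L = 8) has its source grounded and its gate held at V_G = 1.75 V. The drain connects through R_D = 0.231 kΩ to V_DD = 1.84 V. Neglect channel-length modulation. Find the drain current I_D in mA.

V_GS = V_G = 1.75 V, so V_ov = 1.75 − 0.908 = 0.842 V.
k_n = μ_nC_ox · (W/L) = 6.008 mA/V².
Assume saturation: I_D = ½ k_n V_ov² = 0.5 × 6.008 × 0.842² = 2.13 mA, giving V_DS = V_DD − I_D R_D = 1.84 − 2.13 × 0.231 = 1.35 V.
V_DS = 1.35 V ≥ V_ov = 0.842 V, confirming saturation.

I_D = 2.13 mA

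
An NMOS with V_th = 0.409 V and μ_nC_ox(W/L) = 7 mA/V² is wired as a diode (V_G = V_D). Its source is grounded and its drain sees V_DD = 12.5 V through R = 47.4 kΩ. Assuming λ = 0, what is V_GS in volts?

With gate tied to drain, V_GS = V_DS ≥ V_GS − V_th, so the device is in saturation.
KCL at the drain: ½ k_n (V_GS − V_th)² = (V_DD − V_GS)/R.
Let x = V_GS − 0.409. Then 166 x² + x − 12.09 = 0, giving x = 0.267 V (positive root), so V_GS = 0.676 V.
I_D = (V_DD − V_GS)/R = (12.5 − 0.676) / 47.4 = 0.249 mA.

V_GS = 0.676 V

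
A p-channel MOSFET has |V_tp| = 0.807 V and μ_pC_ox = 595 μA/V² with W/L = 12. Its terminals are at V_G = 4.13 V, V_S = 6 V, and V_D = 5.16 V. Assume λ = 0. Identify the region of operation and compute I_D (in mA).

Triode; I_D = 3.86 mA

V_SG = V_S − V_G = 6 − 4.13 = 1.87 V; V_SD = V_S − V_D = 6 − 5.16 = 0.84 V.
k_p = μ_pC_ox · (W/L) = 7.14 mA/V².
V_ov = V_SG − |V_tp| = 1.87 − 0.807 = 1.06 V.
Since V_SD = 0.84 V < V_ov = 1.06 V, the device is in the triode region.
I_D = k_p [V_ov · V_SD − ½ V_SD²] = 7.14 × [1.06 × 0.84 − 0.5 × 0.84²] = 3.86 mA.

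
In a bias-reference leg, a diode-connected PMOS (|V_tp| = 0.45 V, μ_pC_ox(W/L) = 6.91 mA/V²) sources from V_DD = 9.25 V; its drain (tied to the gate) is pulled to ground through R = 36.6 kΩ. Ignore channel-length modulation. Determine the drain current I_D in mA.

I_D = 0.233 mA

With gate tied to drain, V_SG = V_SD ≥ V_SG − |V_tp|, so the device is in saturation.
KCL at the drain: ½ k_p (V_SG − |V_tp|)² = (V_DD − V_SG)/R.
Let x = V_SG − 0.45. Then 126 x² + x − 8.8 = 0, giving x = 0.26 V (positive root), so V_SG = 0.71 V.
I_D = (V_DD − V_SG)/R = (9.25 − 0.71) / 36.6 = 0.233 mA.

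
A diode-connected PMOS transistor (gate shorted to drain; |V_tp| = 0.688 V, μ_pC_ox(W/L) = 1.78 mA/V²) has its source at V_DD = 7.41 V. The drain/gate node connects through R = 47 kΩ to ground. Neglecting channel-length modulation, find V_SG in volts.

With gate tied to drain, V_SG = V_SD ≥ V_SG − |V_tp|, so the device is in saturation.
KCL at the drain: ½ k_p (V_SG − |V_tp|)² = (V_DD − V_SG)/R.
Let x = V_SG − 0.688. Then 41.8 x² + x − 6.722 = 0, giving x = 0.389 V (positive root), so V_SG = 1.08 V.
I_D = (V_DD − V_SG)/R = (7.41 − 1.08) / 47 = 0.135 mA.

V_SG = 1.08 V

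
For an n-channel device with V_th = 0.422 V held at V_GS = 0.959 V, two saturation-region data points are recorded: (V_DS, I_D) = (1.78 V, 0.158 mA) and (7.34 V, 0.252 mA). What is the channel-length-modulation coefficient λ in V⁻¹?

λ = 0.132 V⁻¹

With V_GS fixed, I_D ∝ (1 + λ V_DS) in saturation, so I_D2/I_D1 = (1 + λ V_DS2)/(1 + λ V_DS1).
0.252/0.158 = 1.595 = (1 + 7.34 λ)/(1 + 1.78 λ).
Solving: λ (I_D1 V_DS2 − I_D2 V_DS1) = I_D2 − I_D1, so λ = (0.252 − 0.158) / (0.158 × 7.34 − 0.252 × 1.78) = 0.094 / 0.711 = 0.132 V⁻¹.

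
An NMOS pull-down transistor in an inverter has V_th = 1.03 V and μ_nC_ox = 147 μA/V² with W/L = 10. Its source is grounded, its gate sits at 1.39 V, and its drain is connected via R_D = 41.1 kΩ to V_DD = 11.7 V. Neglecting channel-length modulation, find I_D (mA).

V_GS = V_G = 1.39 V, so V_ov = 1.39 − 1.03 = 0.36 V.
k_n = μ_nC_ox · (W/L) = 1.47 mA/V².
Assume saturation: I_D = ½ k_n V_ov² = 0.5 × 1.47 × 0.36² = 0.0953 mA, giving V_DS = V_DD − I_D R_D = 11.7 − 0.0953 × 41.1 = 7.78 V.
V_DS = 7.78 V ≥ V_ov = 0.36 V, confirming saturation.

I_D = 0.0953 mA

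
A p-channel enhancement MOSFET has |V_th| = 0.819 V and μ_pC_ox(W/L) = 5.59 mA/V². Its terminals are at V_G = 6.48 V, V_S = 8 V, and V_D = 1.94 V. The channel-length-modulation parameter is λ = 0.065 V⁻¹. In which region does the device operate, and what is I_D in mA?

Saturation; I_D = 1.91 mA

V_SG = V_S − V_G = 8 − 6.48 = 1.52 V; V_SD = V_S − V_D = 8 − 1.94 = 6.06 V.
V_ov = V_SG − |V_th| = 1.52 − 0.819 = 0.701 V.
Since V_SD = 6.06 V ≥ V_ov = 0.701 V, the device is in saturation.
I_D = ½ k_p V_ov² (1 + λ V_SD) = 0.5 × 5.59 × 0.701² × (1 + 0.065 × 6.06) = 1.91 mA.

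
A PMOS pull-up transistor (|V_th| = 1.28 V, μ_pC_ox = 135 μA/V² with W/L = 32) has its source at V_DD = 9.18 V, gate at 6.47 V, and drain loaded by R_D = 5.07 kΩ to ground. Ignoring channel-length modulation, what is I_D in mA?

V_SG = V_DD − V_G = 9.18 − 6.47 = 2.71 V, so V_ov = 2.71 − 1.28 = 1.43 V.
k_p = μ_pC_ox · (W/L) = 4.32 mA/V².
Assume saturation: I_D = ½ k_p V_ov² = 0.5 × 4.32 × 1.43² = 4.42 mA, giving V_SD = V_DD − I_D R_D = 9.18 − 4.42 × 5.07 = -13.2 V.
But -13.2 V < V_ov = 1.43 V, so the device is actually in triode.
In triode I_D = k_p[V_ov V_SD − ½ V_SD²] and I_D = (V_DD − V_SD)/R_D. Equating: 11 V_SD² − 32.32 V_SD + 9.18 = 0, giving V_SD = 0.318 V (the root below V_ov).
I_D = (9.18 − 0.318) / 5.07 = 1.75 mA.

I_D = 1.75 mA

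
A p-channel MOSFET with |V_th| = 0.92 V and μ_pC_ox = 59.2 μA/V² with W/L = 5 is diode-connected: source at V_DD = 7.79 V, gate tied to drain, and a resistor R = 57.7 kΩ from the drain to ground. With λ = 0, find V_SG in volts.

With gate tied to drain, V_SG = V_SD ≥ V_SG − |V_th|, so the device is in saturation.
k_p = μ_pC_ox · (W/L) = 0.296 mA/V².
KCL at the drain: ½ k_p (V_SG − |V_th|)² = (V_DD − V_SG)/R.
Let x = V_SG − 0.92. Then 8.54 x² + x − 6.87 = 0, giving x = 0.84 V (positive root), so V_SG = 1.76 V.
I_D = (V_DD − V_SG)/R = (7.79 − 1.76) / 57.7 = 0.105 mA.

V_SG = 1.76 V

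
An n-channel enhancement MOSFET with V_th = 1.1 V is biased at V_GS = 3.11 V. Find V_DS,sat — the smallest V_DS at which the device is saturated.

V_DS,sat = 2.01 V

The boundary between triode and saturation is V_DS = V_GS − V_th = V_ov.
V_ov = 3.11 − 1.1 = 2.01 V.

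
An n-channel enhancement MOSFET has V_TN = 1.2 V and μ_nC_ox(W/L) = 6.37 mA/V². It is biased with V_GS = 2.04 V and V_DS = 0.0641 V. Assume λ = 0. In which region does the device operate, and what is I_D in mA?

V_ov = V_GS − V_TN = 2.04 − 1.2 = 0.84 V.
Since V_DS = 0.0641 V < V_ov = 0.84 V, the device is in the triode region.
I_D = k_n [V_ov · V_DS − ½ V_DS²] = 6.37 × [0.84 × 0.0641 − 0.5 × 0.0641²] = 0.33 mA.

Triode; I_D = 0.330 mA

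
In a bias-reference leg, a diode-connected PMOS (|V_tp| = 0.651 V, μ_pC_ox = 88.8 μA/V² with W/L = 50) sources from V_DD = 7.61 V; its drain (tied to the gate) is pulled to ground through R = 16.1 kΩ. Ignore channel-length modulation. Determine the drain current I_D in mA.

With gate tied to drain, V_SG = V_SD ≥ V_SG − |V_tp|, so the device is in saturation.
k_p = μ_pC_ox · (W/L) = 4.44 mA/V².
KCL at the drain: ½ k_p (V_SG − |V_tp|)² = (V_DD − V_SG)/R.
Let x = V_SG − 0.651. Then 35.7 x² + x − 6.959 = 0, giving x = 0.427 V (positive root), so V_SG = 1.08 V.
I_D = (V_DD − V_SG)/R = (7.61 − 1.08) / 16.1 = 0.406 mA.

I_D = 0.406 mA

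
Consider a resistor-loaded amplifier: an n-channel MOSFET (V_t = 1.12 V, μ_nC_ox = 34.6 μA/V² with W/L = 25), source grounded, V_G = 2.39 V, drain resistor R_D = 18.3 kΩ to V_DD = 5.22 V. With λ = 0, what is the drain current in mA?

V_GS = V_G = 2.39 V, so V_ov = 2.39 − 1.12 = 1.27 V.
k_n = μ_nC_ox · (W/L) = 0.865 mA/V².
Assume saturation: I_D = ½ k_n V_ov² = 0.5 × 0.865 × 1.27² = 0.698 mA, giving V_DS = V_DD − I_D R_D = 5.22 − 0.698 × 18.3 = -7.55 V.
But -7.55 V < V_ov = 1.27 V, so the device is actually in triode.
In triode I_D = k_n[V_ov V_DS − ½ V_DS²] and I_D = (V_DD − V_DS)/R_D. Equating: 7.91 V_DS² − 21.1 V_DS + 5.22 = 0, giving V_DS = 0.276 V (the root below V_ov).
I_D = (5.22 − 0.276) / 18.3 = 0.27 mA.

I_D = 0.270 mA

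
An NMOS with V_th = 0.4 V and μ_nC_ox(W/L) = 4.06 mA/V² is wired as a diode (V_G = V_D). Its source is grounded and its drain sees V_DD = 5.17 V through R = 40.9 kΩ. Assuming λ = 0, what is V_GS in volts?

With gate tied to drain, V_GS = V_DS ≥ V_GS − V_th, so the device is in saturation.
KCL at the drain: ½ k_n (V_GS − V_th)² = (V_DD − V_GS)/R.
Let x = V_GS − 0.4. Then 83 x² + x − 4.77 = 0, giving x = 0.234 V (positive root), so V_GS = 0.634 V.
I_D = (V_DD − V_GS)/R = (5.17 − 0.634) / 40.9 = 0.111 mA.

V_GS = 0.634 V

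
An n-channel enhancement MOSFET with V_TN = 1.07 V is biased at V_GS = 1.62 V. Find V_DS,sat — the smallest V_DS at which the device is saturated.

V_DS,sat = 0.550 V

The boundary between triode and saturation is V_DS = V_GS − V_TN = V_ov.
V_ov = 1.62 − 1.07 = 0.55 V.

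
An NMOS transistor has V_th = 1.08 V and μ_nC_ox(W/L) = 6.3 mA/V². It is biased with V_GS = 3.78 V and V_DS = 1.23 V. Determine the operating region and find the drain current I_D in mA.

V_ov = V_GS − V_th = 3.78 − 1.08 = 2.7 V.
Since V_DS = 1.23 V < V_ov = 2.7 V, the device is in the triode region.
I_D = k_n [V_ov · V_DS − ½ V_DS²] = 6.3 × [2.7 × 1.23 − 0.5 × 1.23²] = 16.2 mA.

Triode; I_D = 16.2 mA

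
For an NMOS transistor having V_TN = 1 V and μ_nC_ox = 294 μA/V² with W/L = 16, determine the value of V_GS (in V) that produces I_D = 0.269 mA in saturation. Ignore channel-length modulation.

k_n = μ_nC_ox · (W/L) = 4.704 mA/V².
In saturation I_D = ½ k_n (V_GS − V_TN)², so V_GS − V_TN = √(2 I_D / k_n) = √(2 × 0.269 / 4.704) = 0.338 V.
V_GS = 1 + 0.338 = 1.34 V.

V_GS = 1.34 V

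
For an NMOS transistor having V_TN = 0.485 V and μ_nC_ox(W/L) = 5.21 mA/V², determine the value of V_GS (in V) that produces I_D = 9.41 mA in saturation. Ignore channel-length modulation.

V_GS = 2.39 V

In saturation I_D = ½ k_n (V_GS − V_TN)², so V_GS − V_TN = √(2 I_D / k_n) = √(2 × 9.41 / 5.21) = 1.9 V.
V_GS = 0.485 + 1.9 = 2.39 V.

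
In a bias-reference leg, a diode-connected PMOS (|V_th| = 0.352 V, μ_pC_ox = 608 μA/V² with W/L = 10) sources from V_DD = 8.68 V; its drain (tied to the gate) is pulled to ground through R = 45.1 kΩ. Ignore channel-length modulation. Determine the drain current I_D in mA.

With gate tied to drain, V_SG = V_SD ≥ V_SG − |V_th|, so the device is in saturation.
k_p = μ_pC_ox · (W/L) = 6.08 mA/V².
KCL at the drain: ½ k_p (V_SG − |V_th|)² = (V_DD − V_SG)/R.
Let x = V_SG − 0.352. Then 137 x² + x − 8.328 = 0, giving x = 0.243 V (positive root), so V_SG = 0.595 V.
I_D = (V_DD − V_SG)/R = (8.68 − 0.595) / 45.1 = 0.179 mA.

I_D = 0.179 mA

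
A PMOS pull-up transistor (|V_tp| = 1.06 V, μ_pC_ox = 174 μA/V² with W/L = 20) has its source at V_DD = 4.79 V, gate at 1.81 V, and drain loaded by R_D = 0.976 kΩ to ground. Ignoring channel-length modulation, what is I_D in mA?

V_SG = V_DD − V_G = 4.79 − 1.81 = 2.98 V, so V_ov = 2.98 − 1.06 = 1.92 V.
k_p = μ_pC_ox · (W/L) = 3.48 mA/V².
Assume saturation: I_D = ½ k_p V_ov² = 0.5 × 3.48 × 1.92² = 6.41 mA, giving V_SD = V_DD − I_D R_D = 4.79 − 6.41 × 0.976 = -1.47 V.
But -1.47 V < V_ov = 1.92 V, so the device is actually in triode.
In triode I_D = k_p[V_ov V_SD − ½ V_SD²] and I_D = (V_DD − V_SD)/R_D. Equating: 1.7 V_SD² − 7.521 V_SD + 4.79 = 0, giving V_SD = 0.771 V (the root below V_ov).
I_D = (4.79 − 0.771) / 0.976 = 4.12 mA.

I_D = 4.12 mA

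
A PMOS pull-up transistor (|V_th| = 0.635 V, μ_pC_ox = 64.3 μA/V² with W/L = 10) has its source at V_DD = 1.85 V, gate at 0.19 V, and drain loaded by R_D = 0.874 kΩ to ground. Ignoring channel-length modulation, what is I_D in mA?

V_SG = V_DD − V_G = 1.85 − 0.19 = 1.66 V, so V_ov = 1.66 − 0.635 = 1.03 V.
k_p = μ_pC_ox · (W/L) = 0.643 mA/V².
Assume saturation: I_D = ½ k_p V_ov² = 0.5 × 0.643 × 1.03² = 0.338 mA, giving V_SD = V_DD − I_D R_D = 1.85 − 0.338 × 0.874 = 1.55 V.
V_SD = 1.55 V ≥ V_ov = 1.03 V, confirming saturation.

I_D = 0.338 mA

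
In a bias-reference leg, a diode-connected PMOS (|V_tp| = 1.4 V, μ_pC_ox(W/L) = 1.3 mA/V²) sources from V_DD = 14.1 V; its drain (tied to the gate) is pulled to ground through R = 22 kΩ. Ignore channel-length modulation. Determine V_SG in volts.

With gate tied to drain, V_SG = V_SD ≥ V_SG − |V_tp|, so the device is in saturation.
KCL at the drain: ½ k_p (V_SG − |V_tp|)² = (V_DD − V_SG)/R.
Let x = V_SG − 1.4. Then 14.3 x² + x − 12.7 = 0, giving x = 0.908 V (positive root), so V_SG = 2.31 V.
I_D = (V_DD − V_SG)/R = (14.1 − 2.31) / 22 = 0.536 mA.

V_SG = 2.31 V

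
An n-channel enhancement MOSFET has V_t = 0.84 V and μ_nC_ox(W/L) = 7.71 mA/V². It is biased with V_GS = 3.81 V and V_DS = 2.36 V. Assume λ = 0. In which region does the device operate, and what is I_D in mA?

Triode; I_D = 32.6 mA

V_ov = V_GS − V_t = 3.81 − 0.84 = 2.97 V.
Since V_DS = 2.36 V < V_ov = 2.97 V, the device is in the triode region.
I_D = k_n [V_ov · V_DS − ½ V_DS²] = 7.71 × [2.97 × 2.36 − 0.5 × 2.36²] = 32.6 mA.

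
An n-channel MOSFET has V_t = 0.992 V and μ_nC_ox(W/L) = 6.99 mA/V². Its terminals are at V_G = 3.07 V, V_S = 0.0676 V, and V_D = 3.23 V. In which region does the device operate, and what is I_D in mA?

V_GS = V_G − V_S = 3.07 − 0.0676 = 3 V; V_DS = V_D − V_S = 3.23 − 0.0676 = 3.16 V.
V_ov = V_GS − V_t = 3 − 0.992 = 2.01 V.
Since V_DS = 3.16 V ≥ V_ov = 2.01 V, the device is in saturation.
I_D = ½ k_n V_ov² = 0.5 × 6.99 × 2.01² = 14.1 mA.

Saturation; I_D = 14.1 mA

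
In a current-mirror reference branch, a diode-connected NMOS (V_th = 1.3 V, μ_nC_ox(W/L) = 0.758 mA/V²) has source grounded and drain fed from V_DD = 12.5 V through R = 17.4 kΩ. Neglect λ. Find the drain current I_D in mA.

With gate tied to drain, V_GS = V_DS ≥ V_GS − V_th, so the device is in saturation.
KCL at the drain: ½ k_n (V_GS − V_th)² = (V_DD − V_GS)/R.
Let x = V_GS − 1.3. Then 6.59 x² + x − 11.2 = 0, giving x = 1.23 V (positive root), so V_GS = 2.53 V.
I_D = (V_DD − V_GS)/R = (12.5 − 2.53) / 17.4 = 0.573 mA.

I_D = 0.573 mA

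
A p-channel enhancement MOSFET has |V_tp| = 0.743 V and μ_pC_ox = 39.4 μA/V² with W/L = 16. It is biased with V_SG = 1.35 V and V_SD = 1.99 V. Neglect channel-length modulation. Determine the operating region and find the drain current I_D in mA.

k_p = μ_pC_ox · (W/L) = 0.6304 mA/V².
V_ov = V_SG − |V_tp| = 1.35 − 0.743 = 0.607 V.
Since V_SD = 1.99 V ≥ V_ov = 0.607 V, the device is in saturation.
I_D = ½ k_p V_ov² = 0.5 × 0.6304 × 0.607² = 0.116 mA.

Saturation; I_D = 0.116 mA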